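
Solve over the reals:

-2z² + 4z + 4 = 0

z = -0.7321 or z = 2.7321

Discriminant: (4)² − 4·(-2)·4 = 48.
Quadratic formula: z = (-4 ± √48) / (-4).
So z = 1 - √(3) ≈ -0.7321 or z = 1 + √(3) ≈ 2.7321.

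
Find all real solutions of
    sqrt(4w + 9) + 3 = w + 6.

Isolate the radical: sqrt(4w + 9) = w + 3.
Square both sides: 4w + 9 = (w + 3)^2.
Expand and rearrange: w^2 + 2w = 0.
Solving gives w = 0 or w = -2.
Check each candidate in the original equation:
  w = 0: sqrt(9) = 3, while w + 3 = 3 — valid.
  w = -2: sqrt(1) = 1, while w + 3 = 1 — valid.

w = -2 or w = 0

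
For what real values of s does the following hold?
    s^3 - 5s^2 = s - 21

Rearrange: s^3 - 5s^2 - s + 21 = 0.
Possible rational roots are divisors of 21. Testing s = 3 gives 0, so (s - 3) is a factor.
Divide: s^3 - 5s^2 - s + 21 = (s - 3)(s^2 - 2s - 7).
Apply the quadratic formula to s^2 - 2s - 7 = 0: s = (2 +/- sqrt(32))/2, i.e. s ~= 3.8284 or s ~= -1.8284.

s = -1.8284 or s = 3 or s = 3.8284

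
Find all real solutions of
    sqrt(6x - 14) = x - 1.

x = 3 or x = 5

Square both sides: 6x - 14 = (x - 1)^2.
Expand and rearrange: x^2 - 8x + 15 = 0.
Solving gives x = 5 or x = 3.
Check each candidate in the original equation:
  x = 5: sqrt(16) = 4, while x - 1 = 4 — valid.
  x = 3: sqrt(4) = 2, while x - 1 = 2 — valid.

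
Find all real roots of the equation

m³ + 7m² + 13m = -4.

Rearrange: m³ + 7m² + 13m + 4 = 0.
Possible rational roots are divisors of 4. Testing m = -4 gives 0, so (m + 4) is a factor.
Divide: m³ + 7m² + 13m + 4 = (m + 4)(m² + 3m + 1).
Apply the quadratic formula to m² + 3m + 1 = 0: m = (-3 ± √5)/2, i.e. m ≈ -0.382 or m ≈ -2.618.

m = -4 or m = -2.618 or m = -0.382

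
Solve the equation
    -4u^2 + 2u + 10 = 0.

u = -1.3508 or u = 1.8508

Discriminant: (2)^2 - 4*(-4)*10 = 164.
Quadratic formula: u = (-2 +/- sqrt(164)) / (-8).
So u = 1/4 - sqrt(41)/4 ~= -1.3508 or u = 1/4 + sqrt(41)/4 ~= 1.8508.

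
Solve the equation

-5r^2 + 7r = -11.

Rearrange to standard form: -5r^2 + 7r + 11 = 0.
Discriminant: (7)^2 - 4*(-5)*11 = 269.
Quadratic formula: r = (-7 +/- sqrt(269)) / (-10).
So r = 7/10 - sqrt(269)/10 ~= -0.9401 or r = 7/10 + sqrt(269)/10 ~= 2.3401.

r = -0.9401 or r = 2.3401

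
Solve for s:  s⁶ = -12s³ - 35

Let u = s³. The equation becomes u² + 12u + 35 = 0.
Factor: (u + 7)(u + 5) = 0, so u = -7 or u = -5.
s³ = -7 gives s = -∛(7) ≈ -1.9129.
s³ = -5 gives s = -∛(5) ≈ -1.71.

s = -1.9129 or s = -1.71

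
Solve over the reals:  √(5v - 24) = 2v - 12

Square both sides: 5v - 24 = (2v - 12)².
Expand and rearrange: 4v² - 53v + 168 = 0.
Solving gives v = 8 or v = 5.25.
Check each candidate in the original equation:
  v = 8: √(16) = 4, while 2v - 12 = 4 — valid.
  v = 5.25: √(2.25) = 1.5, while 2v - 12 = -1.5 — extraneous.

v = 8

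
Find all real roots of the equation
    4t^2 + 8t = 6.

Rearrange to standard form: 4t^2 + 8t - 6 = 0.
Discriminant: (8)^2 - 4*4*(-6) = 160.
Quadratic formula: t = (-8 +/- sqrt(160)) / 8.
So t = -1 + sqrt(10)/2 ~= 0.5811 or t = -sqrt(10)/2 - 1 ~= -2.5811.

t = -2.5811 or t = 0.5811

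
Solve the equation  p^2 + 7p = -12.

Bring every term to one side: p^2 + 7p + 12 = 0.
Factor: (p + 3)(p + 4) = 0.
So p = -3 or p = -4.

p = -4 or p = -3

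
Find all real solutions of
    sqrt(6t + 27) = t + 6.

t = -3

Square both sides: 6t + 27 = (t + 6)^2.
Expand and rearrange: t^2 + 6t + 9 = 0.
This gives the repeated root t = -3.
Check in the original equation:
  t = -3: sqrt(9) = 3, while t + 6 = 3 — valid.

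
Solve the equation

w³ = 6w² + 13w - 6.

w = -2 or w = 0.3944 or w = 7.6056

Rearrange: w³ - 6w² - 13w + 6 = 0.
Possible rational roots are divisors of 6. Testing w = -2 gives 0, so (w + 2) is a factor.
Divide: w³ - 6w² - 13w + 6 = (w + 2)(w² - 8w + 3).
Apply the quadratic formula to w² - 8w + 3 = 0: w = (8 ± √52)/2, i.e. w ≈ 7.6056 or w ≈ 0.3944.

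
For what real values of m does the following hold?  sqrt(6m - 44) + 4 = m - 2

Isolate the radical: sqrt(6m - 44) = m - 6.
Square both sides: 6m - 44 = (m - 6)^2.
Expand and rearrange: m^2 - 18m + 80 = 0.
Solving gives m = 10 or m = 8.
Check each candidate in the original equation:
  m = 10: sqrt(16) = 4, while m - 6 = 4 — valid.
  m = 8: sqrt(4) = 2, while m - 6 = 2 — valid.

m = 8 or m = 10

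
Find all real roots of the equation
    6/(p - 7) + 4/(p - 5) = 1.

p = 5.7085 or p = 16.2915

Multiply both sides by (p - 7)(p - 5):
6(p - 5) + 4(p - 7) = (p - 7)(p - 5).
Expand and collect terms: p^2 - 22p + 93 = 0.
By the quadratic formula, p = (22 +/- sqrt(112)) / 2, so p ~= 16.2915 or p ~= 5.7085.
Neither value makes a denominator zero (p != 7, p != 5), so both are valid.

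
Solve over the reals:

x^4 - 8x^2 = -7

Let u = x^2. The equation becomes u^2 - 8u + 7 = 0.
Factor: (u - 1)(u - 7) = 0, so u = 1 or u = 7.
x^2 = 1 gives x = +/-1.
x^2 = 7 gives x = +/-sqrt(7) ~= +/-2.6458.

x = -2.6458 or x = -1 or x = 1 or x = 2.6458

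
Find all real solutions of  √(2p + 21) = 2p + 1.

Square both sides: 2p + 21 = (2p + 1)².
Expand and rearrange: 4p² + 2p - 20 = 0.
Solving gives p = 2 or p = -2.5.
Check each candidate in the original equation:
  p = 2: √(25) = 5, while 2p + 1 = 5 — valid.
  p = -2.5: √(16) = 4, while 2p + 1 = -4 — extraneous.

p = 2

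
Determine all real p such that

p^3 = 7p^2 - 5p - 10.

p = -0.8541 or p = 2 or p = 5.8541

Rearrange: p^3 - 7p^2 + 5p + 10 = 0.
Possible rational roots are divisors of 10. Testing p = 2 gives 0, so (p - 2) is a factor.
Divide: p^3 - 7p^2 + 5p + 10 = (p - 2)(p^2 - 5p - 5).
Apply the quadratic formula to p^2 - 5p - 5 = 0: p = (5 +/- sqrt(45))/2, i.e. p ~= 5.8541 or p ~= -0.8541.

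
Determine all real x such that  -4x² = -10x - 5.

x = -0.4271 or x = 2.9271

Rearrange to standard form: -4x² + 10x + 5 = 0.
Discriminant: (10)² − 4·(-4)·5 = 180.
Quadratic formula: x = (-10 ± √180) / (-8).
So x = 5/4 - 3·√(5)/4 ≈ -0.4271 or x = 5/4 + 3·√(5)/4 ≈ 2.9271.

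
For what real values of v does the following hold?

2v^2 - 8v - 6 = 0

Discriminant: (-8)^2 - 4*2*(-6) = 112.
Quadratic formula: v = (8 +/- sqrt(112)) / 4.
So v = 2 + sqrt(7) ~= 4.6458 or v = 2 - sqrt(7) ~= -0.6458.

v = -0.6458 or v = 4.6458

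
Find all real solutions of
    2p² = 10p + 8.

Rearrange to standard form: 2p² - 10p - 8 = 0.
Discriminant: (-10)² − 4·2·(-8) = 164.
Quadratic formula: p = (10 ± √164) / 4.
So p = 5/2 + √(41)/2 ≈ 5.7016 or p = 5/2 - √(41)/2 ≈ -0.7016.

p = -0.7016 or p = 5.7016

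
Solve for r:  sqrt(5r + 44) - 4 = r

Isolate the radical: sqrt(5r + 44) = r + 4.
Square both sides: 5r + 44 = (r + 4)^2.
Expand and rearrange: r^2 + 3r - 28 = 0.
Solving gives r = 4 or r = -7.
Check each candidate in the original equation:
  r = 4: sqrt(64) = 8, while r + 4 = 8 — valid.
  r = -7: sqrt(9) = 3, while r + 4 = -3 — extraneous.

r = 4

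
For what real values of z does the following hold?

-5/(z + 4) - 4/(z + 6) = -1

Multiply both sides by (z + 4)(z + 6):
-5(z + 6) - 4(z + 4) = -(z + 4)(z + 6).
Expand and collect terms: -z^2 - z + 22 = 0.
By the quadratic formula, z = (1 +/- sqrt(89)) / -2, so z ~= -5.217 or z ~= 4.217.
Neither value makes a denominator zero (z != -4, z != -6), so both are valid.

z = -5.217 or z = 4.217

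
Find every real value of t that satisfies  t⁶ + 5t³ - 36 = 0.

t = -2.0801 or t = 1.5874

Let u = t³. The equation becomes u² + 5u - 36 = 0.
Factor: (u - 4)(u + 9) = 0, so u = 4 or u = -9.
t³ = 4 gives t = ∛(4) ≈ 1.5874.
t³ = -9 gives t = -∛(9) ≈ -2.0801.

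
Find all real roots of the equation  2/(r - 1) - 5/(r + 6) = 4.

r = -7.178 or r = 1.428

Multiply both sides by (r - 1)(r + 6):
2(r + 6) - 5(r - 1) = 4(r - 1)(r + 6).
Expand and collect terms: 4r^2 + 23r - 41 = 0.
By the quadratic formula, r = (-23 +/- sqrt(1185)) / 8, so r ~= 1.428 or r ~= -7.178.
Neither value makes a denominator zero (r != 1, r != -6), so both are valid.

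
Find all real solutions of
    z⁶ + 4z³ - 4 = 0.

Let u = z³. The equation becomes u² + 4u - 4 = 0.
By the quadratic formula, u = -2 + 2·√(2) or u = -2·√(2) - 2.
z³ = -2 + 2·√(2) gives z = ∛(-2 + 2·√(2)) ≈ 0.9392.
z³ = -2·√(2) - 2 gives z = -∛(2 + 2·√(2)) ≈ -1.6902.

z = -1.6902 or z = 0.9392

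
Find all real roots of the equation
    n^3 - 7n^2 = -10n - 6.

n = -0.4495 or n = 3 or n = 4.4495

Rearrange: n^3 - 7n^2 + 10n + 6 = 0.
Possible rational roots are divisors of 6. Testing n = 3 gives 0, so (n - 3) is a factor.
Divide: n^3 - 7n^2 + 10n + 6 = (n - 3)(n^2 - 4n - 2).
Apply the quadratic formula to n^2 - 4n - 2 = 0: n = (4 +/- sqrt(24))/2, i.e. n ~= 4.4495 or n ~= -0.4495.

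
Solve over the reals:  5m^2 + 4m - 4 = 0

m = -1.3798 or m = 0.5798

Discriminant: (4)^2 - 4*5*(-4) = 96.
Quadratic formula: m = (-4 +/- sqrt(96)) / 10.
So m = -2/5 + 2*sqrt(6)/5 ~= 0.5798 or m = -2*sqrt(6)/5 - 2/5 ~= -1.3798.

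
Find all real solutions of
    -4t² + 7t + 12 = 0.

Discriminant: (7)² − 4·(-4)·12 = 241.
Quadratic formula: t = (-7 ± √241) / (-8).
So t = 7/8 - √(241)/8 ≈ -1.0655 or t = 7/8 + √(241)/8 ≈ 2.8155.

t = -1.0655 or t = 2.8155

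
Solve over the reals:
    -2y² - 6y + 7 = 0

Discriminant: (-6)² − 4·(-2)·7 = 92.
Quadratic formula: y = (6 ± √92) / (-4).
So y = -√(23)/2 - 3/2 ≈ -3.8979 or y = -3/2 + √(23)/2 ≈ 0.8979.

y = -3.8979 or y = 0.8979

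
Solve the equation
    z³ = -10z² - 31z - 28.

Rearrange: z³ + 10z² + 31z + 28 = 0.
Possible rational roots are divisors of 28. Testing z = -4 gives 0, so (z + 4) is a factor.
Divide: z³ + 10z² + 31z + 28 = (z + 4)(z² + 6z + 7).
Apply the quadratic formula to z² + 6z + 7 = 0: z = (-6 ± √8)/2, i.e. z ≈ -1.5858 or z ≈ -4.4142.

z = -4.4142 or z = -4 or z = -1.5858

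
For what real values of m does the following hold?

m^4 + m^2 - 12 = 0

Let u = m^2. The equation becomes u^2 + u - 12 = 0.
Factor: (u + 4)(u - 3) = 0, so u = -4 or u = 3.
m^2 = -4 < 0 has no real solution.
m^2 = 3 gives m = +/-sqrt(3) ~= +/-1.7321.

m = -1.7321 or m = 1.7321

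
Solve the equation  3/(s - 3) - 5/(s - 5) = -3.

Multiply both sides by (s - 3)(s - 5):
3(s - 5) - 5(s - 3) = -3(s - 3)(s - 5).
Expand and collect terms: -3s² + 26s - 45 = 0.
By the quadratic formula, s = (-26 ± √136) / -6, so s ≈ 2.3897 or s ≈ 6.277.
Neither value makes a denominator zero (s ≠ 3, s ≠ 5), so both are valid.

s = 2.3897 or s = 6.277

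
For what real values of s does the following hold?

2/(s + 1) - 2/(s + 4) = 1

s = -5.3723 or s = 0.3723

Multiply both sides by (s + 1)(s + 4):
2(s + 4) - 2(s + 1) = (s + 1)(s + 4).
Expand and collect terms: s² + 5s - 2 = 0.
By the quadratic formula, s = (-5 ± √33) / 2, so s ≈ 0.3723 or s ≈ -5.3723.
Neither value makes a denominator zero (s ≠ -1, s ≠ -4), so both are valid.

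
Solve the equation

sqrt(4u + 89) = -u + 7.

Square both sides: 4u + 89 = (-u + 7)^2.
Expand and rearrange: u^2 - 18u - 40 = 0.
Solving gives u = 20 or u = -2.
Check each candidate in the original equation:
  u = 20: sqrt(169) = 13, while -u + 7 = -13 — extraneous.
  u = -2: sqrt(81) = 9, while -u + 7 = 9 — valid.

u = -2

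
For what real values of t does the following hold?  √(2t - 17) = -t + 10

Square both sides: 2t - 17 = (-t + 10)².
Expand and rearrange: t² - 22t + 117 = 0.
Solving gives t = 13 or t = 9.
Check each candidate in the original equation:
  t = 13: √(9) = 3, while -t + 10 = -3 — extraneous.
  t = 9: √(1) = 1, while -t + 10 = 1 — valid.

t = 9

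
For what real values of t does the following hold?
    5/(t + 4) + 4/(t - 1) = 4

t = -3 or t = 2.25

Multiply both sides by (t + 4)(t - 1):
5(t - 1) + 4(t + 4) = 4(t + 4)(t - 1).
Expand and collect terms: 4t^2 + 3t - 27 = 0.
Factor or apply the quadratic formula: t = 2.25 or t = -3.
Neither value makes a denominator zero (t != -4, t != 1), so both are valid.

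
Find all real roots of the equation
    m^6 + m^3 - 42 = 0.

m = -1.9129 or m = 1.8171

Let u = m^3. The equation becomes u^2 + u - 42 = 0.
Factor: (u - 6)(u + 7) = 0, so u = 6 or u = -7.
m^3 = 6 gives m = (6)^(1/3) ~= 1.8171.
m^3 = -7 gives m = -(7)^(1/3) ~= -1.9129.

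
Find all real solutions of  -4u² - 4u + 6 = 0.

Discriminant: (-4)² − 4·(-4)·6 = 112.
Quadratic formula: u = (4 ± √112) / (-8).
So u = -√(7)/2 - 1/2 ≈ -1.8229 or u = -1/2 + √(7)/2 ≈ 0.8229.

u = -1.8229 or u = 0.8229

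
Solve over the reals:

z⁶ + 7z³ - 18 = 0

z = -2.0801 or z = 1.2599

Let u = z³. The equation becomes u² + 7u - 18 = 0.
Factor: (u + 9)(u - 2) = 0, so u = -9 or u = 2.
z³ = -9 gives z = -∛(9) ≈ -2.0801.
z³ = 2 gives z = ∛(2) ≈ 1.2599.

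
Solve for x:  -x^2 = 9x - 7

x = -9.7202 or x = 0.7202

Rearrange to standard form: -x^2 - 9x + 7 = 0.
Discriminant: (-9)^2 - 4*(-1)*7 = 109.
Quadratic formula: x = (9 +/- sqrt(109)) / (-2).
So x = -sqrt(109)/2 - 9/2 ~= -9.7202 or x = -9/2 + sqrt(109)/2 ~= 0.7202.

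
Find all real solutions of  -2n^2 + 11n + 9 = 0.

Discriminant: (11)^2 - 4*(-2)*9 = 193.
Quadratic formula: n = (-11 +/- sqrt(193)) / (-4).
So n = 11/4 - sqrt(193)/4 ~= -0.7231 or n = 11/4 + sqrt(193)/4 ~= 6.2231.

n = -0.7231 or n = 6.2231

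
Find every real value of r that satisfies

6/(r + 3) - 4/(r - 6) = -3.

Multiply both sides by (r + 3)(r - 6):
6(r - 6) - 4(r + 3) = -3(r + 3)(r - 6).
Expand and collect terms: -3r² + 7r + 102 = 0.
By the quadratic formula, r = (-7 ± √1273) / -6, so r ≈ -4.7799 or r ≈ 7.1132.
Neither value makes a denominator zero (r ≠ -3, r ≠ 6), so both are valid.

r = -4.7799 or r = 7.1132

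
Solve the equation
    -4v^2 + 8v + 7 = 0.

Discriminant: (8)^2 - 4*(-4)*7 = 176.
Quadratic formula: v = (-8 +/- sqrt(176)) / (-8).
So v = 1 - sqrt(11)/2 ~= -0.6583 or v = 1 + sqrt(11)/2 ~= 2.6583.

v = -0.6583 or v = 2.6583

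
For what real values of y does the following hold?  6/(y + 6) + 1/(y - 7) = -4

Multiply both sides by (y + 6)(y - 7):
6(y - 7) + (y + 6) = -4(y + 6)(y - 7).
Expand and collect terms: -4y^2 - 3y + 204 = 0.
By the quadratic formula, y = (3 +/- sqrt(3273)) / -8, so y ~= -7.5263 or y ~= 6.7763.
Neither value makes a denominator zero (y != -6, y != 7), so both are valid.

y = -7.5263 or y = 6.7763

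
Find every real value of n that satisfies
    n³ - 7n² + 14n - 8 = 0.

Possible rational roots are divisors of -8. Testing n = 1 gives 0, so (n - 1) is a factor.
Divide: n³ - 7n² + 14n - 8 = (n - 1)(n² - 6n + 8).
Factor the quadratic: n = 4 or n = 2.

n = 1 or n = 2 or n = 4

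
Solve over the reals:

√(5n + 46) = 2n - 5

Square both sides: 5n + 46 = (2n - 5)².
Expand and rearrange: 4n² - 25n - 21 = 0.
Solving gives n = 7 or n = -0.75.
Check each candidate in the original equation:
  n = 7: √(81) = 9, while 2n - 5 = 9 — valid.
  n = -0.75: √(42.25) = 6.5, while 2n - 5 = -6.5 — extraneous.

n = 7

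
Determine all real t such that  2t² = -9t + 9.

t = -5.3423 or t = 0.8423

Rearrange to standard form: 2t² + 9t - 9 = 0.
Discriminant: (9)² − 4·2·(-9) = 153.
Quadratic formula: t = (-9 ± √153) / 4.
So t = -9/4 + 3·√(17)/4 ≈ 0.8423 or t = -3·√(17)/4 - 9/4 ≈ -5.3423.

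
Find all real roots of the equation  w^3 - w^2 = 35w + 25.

w = -5 or w = -0.7417 or w = 6.7417

Rearrange: w^3 - w^2 - 35w - 25 = 0.
Possible rational roots are divisors of -25. Testing w = -5 gives 0, so (w + 5) is a factor.
Divide: w^3 - w^2 - 35w - 25 = (w + 5)(w^2 - 6w - 5).
Apply the quadratic formula to w^2 - 6w - 5 = 0: w = (6 +/- sqrt(56))/2, i.e. w ~= 6.7417 or w ~= -0.7417.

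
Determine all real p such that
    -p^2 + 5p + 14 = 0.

p = -2 or p = 7

Factor: -1(p - 7)(p + 2) = 0.
So p = 7 or p = -2.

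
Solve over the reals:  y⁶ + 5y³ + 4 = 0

y = -1.5874 or y = -1

Let u = y³. The equation becomes u² + 5u + 4 = 0.
Factor: (u + 1)(u + 4) = 0, so u = -1 or u = -4.
y³ = -1 gives y = -1.
y³ = -4 gives y = -∛(4) ≈ -1.5874.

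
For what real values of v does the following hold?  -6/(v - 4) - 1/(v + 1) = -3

Multiply both sides by (v - 4)(v + 1):
-6(v + 1) - (v - 4) = -3(v - 4)(v + 1).
Expand and collect terms: -3v² + 16v + 14 = 0.
By the quadratic formula, v = (-16 ± √424) / -6, so v ≈ -0.7652 or v ≈ 6.0985.
Neither value makes a denominator zero (v ≠ 4, v ≠ -1), so both are valid.

v = -0.7652 or v = 6.0985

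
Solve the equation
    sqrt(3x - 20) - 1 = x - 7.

x = 7 or x = 8

Isolate the radical: sqrt(3x - 20) = x - 6.
Square both sides: 3x - 20 = (x - 6)^2.
Expand and rearrange: x^2 - 15x + 56 = 0.
Solving gives x = 8 or x = 7.
Check each candidate in the original equation:
  x = 8: sqrt(4) = 2, while x - 6 = 2 — valid.
  x = 7: sqrt(1) = 1, while x - 6 = 1 — valid.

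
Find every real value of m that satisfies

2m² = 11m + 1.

m = -0.0895 or m = 5.5895

Rearrange to standard form: 2m² - 11m - 1 = 0.
Discriminant: (-11)² − 4·2·(-1) = 129.
Quadratic formula: m = (11 ± √129) / 4.
So m = 11/4 + √(129)/4 ≈ 5.5895 or m = 11/4 - √(129)/4 ≈ -0.0895.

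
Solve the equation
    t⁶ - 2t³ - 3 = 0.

Let u = t³. The equation becomes u² - 2u - 3 = 0.
Factor: (u + 1)(u - 3) = 0, so u = -1 or u = 3.
t³ = -1 gives t = -1.
t³ = 3 gives t = ∛(3) ≈ 1.4422.

t = -1 or t = 1.4422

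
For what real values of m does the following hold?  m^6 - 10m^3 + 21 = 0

m = 1.4422 or m = 1.9129

Let u = m^3. The equation becomes u^2 - 10u + 21 = 0.
Factor: (u - 3)(u - 7) = 0, so u = 3 or u = 7.
m^3 = 3 gives m = (3)^(1/3) ~= 1.4422.
m^3 = 7 gives m = (7)^(1/3) ~= 1.9129.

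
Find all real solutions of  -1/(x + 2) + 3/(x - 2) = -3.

Multiply both sides by (x + 2)(x - 2):
-(x - 2) + 3(x + 2) = -3(x + 2)(x - 2).
Expand and collect terms: -3x² - 2x + 4 = 0.
By the quadratic formula, x = (2 ± √52) / -6, so x ≈ -1.5352 or x ≈ 0.8685.
Neither value makes a denominator zero (x ≠ -2, x ≠ 2), so both are valid.

x = -1.5352 or x = 0.8685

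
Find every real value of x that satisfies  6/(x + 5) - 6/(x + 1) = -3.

Multiply both sides by (x + 5)(x + 1):
6(x + 1) - 6(x + 5) = -3(x + 5)(x + 1).
Expand and collect terms: -3x² - 18x + 9 = 0.
By the quadratic formula, x = (18 ± √432) / -6, so x ≈ -6.4641 or x ≈ 0.4641.
Neither value makes a denominator zero (x ≠ -5, x ≠ -1), so both are valid.

x = -6.4641 or x = 0.4641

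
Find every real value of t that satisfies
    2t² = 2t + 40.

Bring every term to one side: 2t² - 2t - 40 = 0.
Factor: 2(t - 5)(t + 4) = 0.
So t = 5 or t = -4.

t = -4 or t = 5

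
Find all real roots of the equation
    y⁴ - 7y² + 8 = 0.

Let u = y². The equation becomes u² - 7u + 8 = 0.
By the quadratic formula, u = √(17)/2 + 7/2 or u = 7/2 - √(17)/2.
y² = √(17)/2 + 7/2 gives y = ±√(√(17)/2 + 7/2) ≈ ±2.3583.
y² = 7/2 - √(17)/2 gives y = ±√(7/2 - √(17)/2) ≈ ±1.1994.

y = -2.3583 or y = -1.1994 or y = 1.1994 or y = 2.3583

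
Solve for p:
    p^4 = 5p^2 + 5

Let u = p^2. The equation becomes u^2 - 5u - 5 = 0.
By the quadratic formula, u = 5/2 + 3*sqrt(5)/2 or u = 5/2 - 3*sqrt(5)/2.
p^2 = 5/2 + 3*sqrt(5)/2 gives p = +/-sqrt(5/2 + 3*sqrt(5)/2) ~= +/-2.4195.
p^2 = 5/2 - 3*sqrt(5)/2 < 0 has no real solution.

p = -2.4195 or p = 2.4195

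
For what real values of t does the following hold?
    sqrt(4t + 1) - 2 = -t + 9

Isolate the radical: sqrt(4t + 1) = -t + 11.
Square both sides: 4t + 1 = (-t + 11)^2.
Expand and rearrange: t^2 - 26t + 120 = 0.
Solving gives t = 20 or t = 6.
Check each candidate in the original equation:
  t = 20: sqrt(81) = 9, while -t + 11 = -9 — extraneous.
  t = 6: sqrt(25) = 5, while -t + 11 = 5 — valid.

t = 6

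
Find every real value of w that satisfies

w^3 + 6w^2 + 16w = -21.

w = -3

Rearrange: w^3 + 6w^2 + 16w + 21 = 0.
Possible rational roots are divisors of 21. Testing w = -3 gives 0, so (w + 3) is a factor.
Divide: w^3 + 6w^2 + 16w + 21 = (w + 3)(w^2 + 3w + 7).
The quadratic w^2 + 3w + 7 has discriminant -19 < 0, so no further real roots.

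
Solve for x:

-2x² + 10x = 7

Rearrange to standard form: -2x² + 10x - 7 = 0.
Discriminant: (10)² − 4·(-2)·(-7) = 44.
Quadratic formula: x = (-10 ± √44) / (-4).
So x = 5/2 - √(11)/2 ≈ 0.8417 or x = √(11)/2 + 5/2 ≈ 4.1583.

x = 0.8417 or x = 4.1583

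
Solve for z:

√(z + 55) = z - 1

Square both sides: z + 55 = (z - 1)².
Expand and rearrange: z² - 3z - 54 = 0.
Solving gives z = 9 or z = -6.
Check each candidate in the original equation:
  z = 9: √(64) = 8, while z - 1 = 8 — valid.
  z = -6: √(49) = 7, while z - 1 = -7 — extraneous.

z = 9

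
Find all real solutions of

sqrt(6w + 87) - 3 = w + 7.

Isolate the radical: sqrt(6w + 87) = w + 10.
Square both sides: 6w + 87 = (w + 10)^2.
Expand and rearrange: w^2 + 14w + 13 = 0.
Solving gives w = -1 or w = -13.
Check each candidate in the original equation:
  w = -1: sqrt(81) = 9, while w + 10 = 9 — valid.
  w = -13: sqrt(9) = 3, while w + 10 = -3 — extraneous.

w = -1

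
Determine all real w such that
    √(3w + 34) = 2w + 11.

Square both sides: 3w + 34 = (2w + 11)².
Expand and rearrange: 4w² + 41w + 87 = 0.
Solving gives w = -3 or w = -7.25.
Check each candidate in the original equation:
  w = -3: √(25) = 5, while 2w + 11 = 5 — valid.
  w = -7.25: √(12.25) = 3.5, while 2w + 11 = -3.5 — extraneous.

w = -3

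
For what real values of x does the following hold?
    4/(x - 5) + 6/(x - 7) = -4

x = 3.3139 or x = 6.1861

Multiply both sides by (x - 5)(x - 7):
4(x - 7) + 6(x - 5) = -4(x - 5)(x - 7).
Expand and collect terms: -4x² + 38x - 82 = 0.
By the quadratic formula, x = (-38 ± √132) / -8, so x ≈ 3.3139 or x ≈ 6.1861.
Neither value makes a denominator zero (x ≠ 5, x ≠ 7), so both are valid.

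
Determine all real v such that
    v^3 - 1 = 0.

v = 1

Possible rational roots are divisors of -1. Testing v = 1 gives 0, so (v - 1) is a factor.
Divide: v^3 - 1 = (v - 1)(v^2 + v + 1).
The quadratic v^2 + v + 1 has discriminant -3 < 0, so no further real roots.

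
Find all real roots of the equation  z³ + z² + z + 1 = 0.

Possible rational roots are divisors of 1. Testing z = -1 gives 0, so (z + 1) is a factor.
Divide: z³ + z² + z + 1 = (z + 1)(z² + 1).
The quadratic z² + 1 has discriminant -4 < 0, so no further real roots.

z = -1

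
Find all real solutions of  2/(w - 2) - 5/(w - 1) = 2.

Multiply both sides by (w - 2)(w - 1):
2(w - 1) - 5(w - 2) = 2(w - 2)(w - 1).
Expand and collect terms: 2w² - 3w - 4 = 0.
By the quadratic formula, w = (3 ± √41) / 4, so w ≈ 2.3508 or w ≈ -0.8508.
Neither value makes a denominator zero (w ≠ 2, w ≠ 1), so both are valid.

w = -0.8508 or w = 2.3508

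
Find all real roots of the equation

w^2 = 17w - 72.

Bring every term to one side: w^2 - 17w + 72 = 0.
Factor: (w - 8)(w - 9) = 0.
So w = 8 or w = 9.

w = 8 or w = 9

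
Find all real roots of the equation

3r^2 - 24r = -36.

r = 2 or r = 6

Bring every term to one side: 3r^2 - 24r + 36 = 0.
Factor: 3(r - 6)(r - 2) = 0.
So r = 6 or r = 2.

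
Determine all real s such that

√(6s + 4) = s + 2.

Square both sides: 6s + 4 = (s + 2)².
Expand and rearrange: s² - 2s = 0.
Solving gives s = 2 or s = 0.
Check each candidate in the original equation:
  s = 2: √(16) = 4, while s + 2 = 4 — valid.
  s = 0: √(4) = 2, while s + 2 = 2 — valid.

s = 0 or s = 2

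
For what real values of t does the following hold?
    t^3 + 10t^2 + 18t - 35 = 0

t = -6.1401 or t = -5 or t = 1.1401

Possible rational roots are divisors of -35. Testing t = -5 gives 0, so (t + 5) is a factor.
Divide: t^3 + 10t^2 + 18t - 35 = (t + 5)(t^2 + 5t - 7).
Apply the quadratic formula to t^2 + 5t - 7 = 0: t = (-5 +/- sqrt(53))/2, i.e. t ~= 1.1401 or t ~= -6.1401.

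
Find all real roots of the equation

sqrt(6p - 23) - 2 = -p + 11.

p = 8

Isolate the radical: sqrt(6p - 23) = -p + 13.
Square both sides: 6p - 23 = (-p + 13)^2.
Expand and rearrange: p^2 - 32p + 192 = 0.
Solving gives p = 24 or p = 8.
Check each candidate in the original equation:
  p = 24: sqrt(121) = 11, while -p + 13 = -11 — extraneous.
  p = 8: sqrt(25) = 5, while -p + 13 = 5 — valid.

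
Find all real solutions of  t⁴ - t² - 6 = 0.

t = -1.7321 or t = 1.7321

Let u = t². The equation becomes u² - u - 6 = 0.
Factor: (u - 3)(u + 2) = 0, so u = 3 or u = -2.
t² = 3 gives t = ±√(3) ≈ ±1.7321.
t² = -2 < 0 has no real solution.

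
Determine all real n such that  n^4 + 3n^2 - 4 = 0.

n = -1 or n = 1

Let u = n^2. The equation becomes u^2 + 3u - 4 = 0.
Factor: (u + 4)(u - 1) = 0, so u = -4 or u = 1.
n^2 = -4 < 0 has no real solution.
n^2 = 1 gives n = +/-1.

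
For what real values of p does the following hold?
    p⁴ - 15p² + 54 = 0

p = -3 or p = -2.4495 or p = 2.4495 or p = 3

Let u = p². The equation becomes u² - 15u + 54 = 0.
Factor: (u - 6)(u - 9) = 0, so u = 6 or u = 9.
p² = 6 gives p = ±√(6) ≈ ±2.4495.
p² = 9 gives p = ±3.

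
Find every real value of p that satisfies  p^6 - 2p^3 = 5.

Let u = p^3. The equation becomes u^2 - 2u - 5 = 0.
By the quadratic formula, u = 1 + sqrt(6) or u = 1 - sqrt(6).
p^3 = 1 + sqrt(6) gives p = (1 + sqrt(6))^(1/3) ~= 1.511.
p^3 = 1 - sqrt(6) gives p = -(-1 + sqrt(6))^(1/3) ~= -1.1317.

p = -1.1317 or p = 1.511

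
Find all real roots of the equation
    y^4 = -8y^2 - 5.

No real solutions.

Let u = y^2. The equation becomes u^2 + 8u + 5 = 0.
By the quadratic formula, u = -4 + sqrt(11) or u = -4 - sqrt(11).
y^2 = -4 + sqrt(11) < 0 has no real solution.
y^2 = -4 - sqrt(11) < 0 has no real solution.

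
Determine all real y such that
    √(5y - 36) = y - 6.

Square both sides: 5y - 36 = (y - 6)².
Expand and rearrange: y² - 17y + 72 = 0.
Solving gives y = 9 or y = 8.
Check each candidate in the original equation:
  y = 9: √(9) = 3, while y - 6 = 3 — valid.
  y = 8: √(4) = 2, while y - 6 = 2 — valid.

y = 8 or y = 9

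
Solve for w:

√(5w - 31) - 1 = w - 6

w = 7 or w = 8

Isolate the radical: √(5w - 31) = w - 5.
Square both sides: 5w - 31 = (w - 5)².
Expand and rearrange: w² - 15w + 56 = 0.
Solving gives w = 8 or w = 7.
Check each candidate in the original equation:
  w = 8: √(9) = 3, while w - 5 = 3 — valid.
  w = 7: √(4) = 2, while w - 5 = 2 — valid.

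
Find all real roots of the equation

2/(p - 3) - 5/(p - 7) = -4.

Multiply both sides by (p - 3)(p - 7):
2(p - 7) - 5(p - 3) = -4(p - 3)(p - 7).
Expand and collect terms: -4p² + 43p - 85 = 0.
By the quadratic formula, p = (-43 ± √489) / -8, so p ≈ 2.6108 or p ≈ 8.1392.
Neither value makes a denominator zero (p ≠ 3, p ≠ 7), so both are valid.

p = 2.6108 or p = 8.1392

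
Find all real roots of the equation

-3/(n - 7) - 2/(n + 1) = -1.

n = 0.3765 or n = 10.6235

Multiply both sides by (n - 7)(n + 1):
-3(n + 1) - 2(n - 7) = -(n - 7)(n + 1).
Expand and collect terms: -n^2 + 11n - 4 = 0.
By the quadratic formula, n = (-11 +/- sqrt(105)) / -2, so n ~= 0.3765 or n ~= 10.6235.
Neither value makes a denominator zero (n != 7, n != -1), so both are valid.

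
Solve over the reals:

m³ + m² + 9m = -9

Rearrange: m³ + m² + 9m + 9 = 0.
Possible rational roots are divisors of 9. Testing m = -1 gives 0, so (m + 1) is a factor.
Divide: m³ + m² + 9m + 9 = (m + 1)(m² + 9).
The quadratic m² + 9 has discriminant -36 < 0, so no further real roots.

m = -1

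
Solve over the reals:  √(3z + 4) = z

z = 4

Square both sides: 3z + 4 = (z)².
Expand and rearrange: z² - 3z - 4 = 0.
Solving gives z = 4 or z = -1.
Check each candidate in the original equation:
  z = 4: √(16) = 4, while z = 4 — valid.
  z = -1: √(1) = 1, while z = -1 — extraneous.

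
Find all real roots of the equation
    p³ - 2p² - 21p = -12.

p = -4 or p = 0.5505 or p = 5.4495

Rearrange: p³ - 2p² - 21p + 12 = 0.
Possible rational roots are divisors of 12. Testing p = -4 gives 0, so (p + 4) is a factor.
Divide: p³ - 2p² - 21p + 12 = (p + 4)(p² - 6p + 3).
Apply the quadratic formula to p² - 6p + 3 = 0: p = (6 ± √24)/2, i.e. p ≈ 5.4495 or p ≈ 0.5505.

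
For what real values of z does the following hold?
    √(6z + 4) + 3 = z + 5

z = 0 or z = 2

Isolate the radical: √(6z + 4) = z + 2.
Square both sides: 6z + 4 = (z + 2)².
Expand and rearrange: z² - 2z = 0.
Solving gives z = 2 or z = 0.
Check each candidate in the original equation:
  z = 2: √(16) = 4, while z + 2 = 4 — valid.
  z = 0: √(4) = 2, while z + 2 = 2 — valid.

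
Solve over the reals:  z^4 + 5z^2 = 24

z = -1.7321 or z = 1.7321

Let u = z^2. The equation becomes u^2 + 5u - 24 = 0.
Factor: (u - 3)(u + 8) = 0, so u = 3 or u = -8.
z^2 = 3 gives z = +/-sqrt(3) ~= +/-1.7321.
z^2 = -8 < 0 has no real solution.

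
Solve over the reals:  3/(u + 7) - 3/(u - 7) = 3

Multiply both sides by (u + 7)(u - 7):
3(u - 7) - 3(u + 7) = 3(u + 7)(u - 7).
Expand and collect terms: 3u^2 - 105 = 0.
By the quadratic formula, u = (0 +/- sqrt(1260)) / 6, so u ~= 5.9161 or u ~= -5.9161.
Neither value makes a denominator zero (u != -7, u != 7), so both are valid.

u = -5.9161 or u = 5.9161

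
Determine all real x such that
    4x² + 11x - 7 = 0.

x = -3.283 or x = 0.533

Discriminant: (11)² − 4·4·(-7) = 233.
Quadratic formula: x = (-11 ± √233) / 8.
So x = -11/8 + √(233)/8 ≈ 0.533 or x = -√(233)/8 - 11/8 ≈ -3.283.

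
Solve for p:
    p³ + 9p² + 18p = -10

Rearrange: p³ + 9p² + 18p + 10 = 0.
Possible rational roots are divisors of 10. Testing p = -1 gives 0, so (p + 1) is a factor.
Divide: p³ + 9p² + 18p + 10 = (p + 1)(p² + 8p + 10).
Apply the quadratic formula to p² + 8p + 10 = 0: p = (-8 ± √24)/2, i.e. p ≈ -1.5505 or p ≈ -6.4495.

p = -6.4495 or p = -1.5505 or p = -1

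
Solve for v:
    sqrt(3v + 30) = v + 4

v = 2

Square both sides: 3v + 30 = (v + 4)^2.
Expand and rearrange: v^2 + 5v - 14 = 0.
Solving gives v = 2 or v = -7.
Check each candidate in the original equation:
  v = 2: sqrt(36) = 6, while v + 4 = 6 — valid.
  v = -7: sqrt(9) = 3, while v + 4 = -3 — extraneous.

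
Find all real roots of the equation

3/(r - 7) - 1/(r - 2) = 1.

r = 1.3467 or r = 9.6533

Multiply both sides by (r - 7)(r - 2):
3(r - 2) - (r - 7) = (r - 7)(r - 2).
Expand and collect terms: r^2 - 11r + 13 = 0.
By the quadratic formula, r = (11 +/- sqrt(69)) / 2, so r ~= 9.6533 or r ~= 1.3467.
Neither value makes a denominator zero (r != 7, r != 2), so both are valid.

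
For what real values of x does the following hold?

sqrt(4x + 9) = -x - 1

Square both sides: 4x + 9 = (-x - 1)^2.
Expand and rearrange: x^2 - 2x - 8 = 0.
Solving gives x = 4 or x = -2.
Check each candidate in the original equation:
  x = 4: sqrt(25) = 5, while -x - 1 = -5 — extraneous.
  x = -2: sqrt(1) = 1, while -x - 1 = 1 — valid.

x = -2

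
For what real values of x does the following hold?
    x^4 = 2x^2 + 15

Let u = x^2. The equation becomes u^2 - 2u - 15 = 0.
Factor: (u + 3)(u - 5) = 0, so u = -3 or u = 5.
x^2 = -3 < 0 has no real solution.
x^2 = 5 gives x = +/-sqrt(5) ~= +/-2.2361.

x = -2.2361 or x = 2.2361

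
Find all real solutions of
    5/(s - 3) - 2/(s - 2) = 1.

s = 1.5505 or s = 6.4495

Multiply both sides by (s - 3)(s - 2):
5(s - 2) - 2(s - 3) = (s - 3)(s - 2).
Expand and collect terms: s^2 - 8s + 10 = 0.
By the quadratic formula, s = (8 +/- sqrt(24)) / 2, so s ~= 6.4495 or s ~= 1.5505.
Neither value makes a denominator zero (s != 3, s != 2), so both are valid.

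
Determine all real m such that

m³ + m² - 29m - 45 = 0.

m = -5 or m = -1.6056 or m = 5.6056

Possible rational roots are divisors of -45. Testing m = -5 gives 0, so (m + 5) is a factor.
Divide: m³ + m² - 29m - 45 = (m + 5)(m² - 4m - 9).
Apply the quadratic formula to m² - 4m - 9 = 0: m = (4 ± √52)/2, i.e. m ≈ 5.6056 or m ≈ -1.6056.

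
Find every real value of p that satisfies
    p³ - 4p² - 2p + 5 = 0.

Possible rational roots are divisors of 5. Testing p = 1 gives 0, so (p - 1) is a factor.
Divide: p³ - 4p² - 2p + 5 = (p - 1)(p² - 3p - 5).
Apply the quadratic formula to p² - 3p - 5 = 0: p = (3 ± √29)/2, i.e. p ≈ 4.1926 or p ≈ -1.1926.

p = -1.1926 or p = 1 or p = 4.1926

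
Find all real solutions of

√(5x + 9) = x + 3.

Square both sides: 5x + 9 = (x + 3)².
Expand and rearrange: x² + x = 0.
Solving gives x = 0 or x = -1.
Check each candidate in the original equation:
  x = 0: √(9) = 3, while x + 3 = 3 — valid.
  x = -1: √(4) = 2, while x + 3 = 2 — valid.

x = -1 or x = 0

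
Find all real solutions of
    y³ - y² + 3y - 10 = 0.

y = 2

Possible rational roots are divisors of -10. Testing y = 2 gives 0, so (y - 2) is a factor.
Divide: y³ - y² + 3y - 10 = (y - 2)(y² + y + 5).
The quadratic y² + y + 5 has discriminant -19 < 0, so no further real roots.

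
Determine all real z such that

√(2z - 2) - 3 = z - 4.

Isolate the radical: √(2z - 2) = z - 1.
Square both sides: 2z - 2 = (z - 1)².
Expand and rearrange: z² - 4z + 3 = 0.
Solving gives z = 3 or z = 1.
Check each candidate in the original equation:
  z = 3: √(4) = 2, while z - 1 = 2 — valid.
  z = 1: √(0) = 0, while z - 1 = 0 — valid.

z = 1 or z = 3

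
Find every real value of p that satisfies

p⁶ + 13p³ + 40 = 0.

Let u = p³. The equation becomes u² + 13u + 40 = 0.
Factor: (u + 8)(u + 5) = 0, so u = -8 or u = -5.
p³ = -8 gives p = -2.
p³ = -5 gives p = -∛(5) ≈ -1.71.

p = -2 or p = -1.71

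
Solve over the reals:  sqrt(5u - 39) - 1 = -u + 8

Isolate the radical: sqrt(5u - 39) = -u + 9.
Square both sides: 5u - 39 = (-u + 9)^2.
Expand and rearrange: u^2 - 23u + 120 = 0.
Solving gives u = 15 or u = 8.
Check each candidate in the original equation:
  u = 15: sqrt(36) = 6, while -u + 9 = -6 — extraneous.
  u = 8: sqrt(1) = 1, while -u + 9 = 1 — valid.

u = 8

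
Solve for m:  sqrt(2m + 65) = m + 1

Square both sides: 2m + 65 = (m + 1)^2.
Expand and rearrange: m^2 - 64 = 0.
Solving gives m = 8 or m = -8.
Check each candidate in the original equation:
  m = 8: sqrt(81) = 9, while m + 1 = 9 — valid.
  m = -8: sqrt(49) = 7, while m + 1 = -7 — extraneous.

m = 8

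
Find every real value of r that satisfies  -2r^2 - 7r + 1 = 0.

r = -3.6375 or r = 0.1375

Discriminant: (-7)^2 - 4*(-2)*1 = 57.
Quadratic formula: r = (7 +/- sqrt(57)) / (-4).
So r = -sqrt(57)/4 - 7/4 ~= -3.6375 or r = -7/4 + sqrt(57)/4 ~= 0.1375.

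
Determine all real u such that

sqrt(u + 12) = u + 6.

u = -3

Square both sides: u + 12 = (u + 6)^2.
Expand and rearrange: u^2 + 11u + 24 = 0.
Solving gives u = -3 or u = -8.
Check each candidate in the original equation:
  u = -3: sqrt(9) = 3, while u + 6 = 3 — valid.
  u = -8: sqrt(4) = 2, while u + 6 = -2 — extraneous.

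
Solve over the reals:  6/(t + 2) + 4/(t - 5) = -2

t = -5.6904 or t = 3.6904

Multiply both sides by (t + 2)(t - 5):
6(t - 5) + 4(t + 2) = -2(t + 2)(t - 5).
Expand and collect terms: -2t^2 - 4t + 42 = 0.
By the quadratic formula, t = (4 +/- sqrt(352)) / -4, so t ~= -5.6904 or t ~= 3.6904.
Neither value makes a denominator zero (t != -2, t != 5), so both are valid.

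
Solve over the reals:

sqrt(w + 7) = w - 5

Square both sides: w + 7 = (w - 5)^2.
Expand and rearrange: w^2 - 11w + 18 = 0.
Solving gives w = 9 or w = 2.
Check each candidate in the original equation:
  w = 9: sqrt(16) = 4, while w - 5 = 4 — valid.
  w = 2: sqrt(9) = 3, while w - 5 = -3 — extraneous.

w = 9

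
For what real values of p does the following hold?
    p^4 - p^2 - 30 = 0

Let u = p^2. The equation becomes u^2 - u - 30 = 0.
Factor: (u + 5)(u - 6) = 0, so u = -5 or u = 6.
p^2 = -5 < 0 has no real solution.
p^2 = 6 gives p = +/-sqrt(6) ~= +/-2.4495.

p = -2.4495 or p = 2.4495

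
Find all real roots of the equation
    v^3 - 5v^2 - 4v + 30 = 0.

Possible rational roots are divisors of 30. Testing v = 3 gives 0, so (v - 3) is a factor.
Divide: v^3 - 5v^2 - 4v + 30 = (v - 3)(v^2 - 2v - 10).
Apply the quadratic formula to v^2 - 2v - 10 = 0: v = (2 +/- sqrt(44))/2, i.e. v ~= 4.3166 or v ~= -2.3166.

v = -2.3166 or v = 3 or v = 4.3166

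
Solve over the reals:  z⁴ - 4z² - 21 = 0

Let u = z². The equation becomes u² - 4u - 21 = 0.
Factor: (u - 7)(u + 3) = 0, so u = 7 or u = -3.
z² = 7 gives z = ±√(7) ≈ ±2.6458.
z² = -3 < 0 has no real solution.

z = -2.6458 or z = 2.6458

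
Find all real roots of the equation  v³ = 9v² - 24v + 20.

Rearrange: v³ - 9v² + 24v - 20 = 0.
Possible rational roots are divisors of -20. Testing v = 5 gives 0, so (v - 5) is a factor.
Divide: v³ - 9v² + 24v - 20 = (v - 5)(v² - 4v + 4).
The quadratic has the repeated root v = 2.

v = 2 or v = 5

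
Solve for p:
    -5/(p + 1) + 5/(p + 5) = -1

p = -7.899 or p = 1.899

Multiply both sides by (p + 1)(p + 5):
-5(p + 5) + 5(p + 1) = -(p + 1)(p + 5).
Expand and collect terms: -p^2 - 6p + 15 = 0.
By the quadratic formula, p = (6 +/- sqrt(96)) / -2, so p ~= -7.899 or p ~= 1.899.
Neither value makes a denominator zero (p != -1, p != -5), so both are valid.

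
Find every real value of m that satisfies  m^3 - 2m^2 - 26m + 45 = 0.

m = -5 or m = 1.6972 or m = 5.3028

Possible rational roots are divisors of 45. Testing m = -5 gives 0, so (m + 5) is a factor.
Divide: m^3 - 2m^2 - 26m + 45 = (m + 5)(m^2 - 7m + 9).
Apply the quadratic formula to m^2 - 7m + 9 = 0: m = (7 +/- sqrt(13))/2, i.e. m ~= 5.3028 or m ~= 1.6972.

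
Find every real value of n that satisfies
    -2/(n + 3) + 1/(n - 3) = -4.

Multiply both sides by (n + 3)(n - 3):
-2(n - 3) + (n + 3) = -4(n + 3)(n - 3).
Expand and collect terms: -4n^2 + n + 27 = 0.
By the quadratic formula, n = (-1 +/- sqrt(433)) / -8, so n ~= -2.4761 or n ~= 2.7261.
Neither value makes a denominator zero (n != -3, n != 3), so both are valid.

n = -2.4761 or n = 2.7261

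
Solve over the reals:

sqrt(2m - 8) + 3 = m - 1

m = 4 or m = 6

Isolate the radical: sqrt(2m - 8) = m - 4.
Square both sides: 2m - 8 = (m - 4)^2.
Expand and rearrange: m^2 - 10m + 24 = 0.
Solving gives m = 6 or m = 4.
Check each candidate in the original equation:
  m = 6: sqrt(4) = 2, while m - 4 = 2 — valid.
  m = 4: sqrt(0) = 0, while m - 4 = 0 — valid.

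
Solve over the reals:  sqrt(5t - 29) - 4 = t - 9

Isolate the radical: sqrt(5t - 29) = t - 5.
Square both sides: 5t - 29 = (t - 5)^2.
Expand and rearrange: t^2 - 15t + 54 = 0.
Solving gives t = 9 or t = 6.
Check each candidate in the original equation:
  t = 9: sqrt(16) = 4, while t - 5 = 4 — valid.
  t = 6: sqrt(1) = 1, while t - 5 = 1 — valid.

t = 6 or t = 9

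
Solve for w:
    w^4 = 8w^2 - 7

w = -2.6458 or w = -1 or w = 1 or w = 2.6458

Let u = w^2. The equation becomes u^2 - 8u + 7 = 0.
Factor: (u - 1)(u - 7) = 0, so u = 1 or u = 7.
w^2 = 1 gives w = +/-1.
w^2 = 7 gives w = +/-sqrt(7) ~= +/-2.6458.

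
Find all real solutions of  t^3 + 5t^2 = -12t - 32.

t = -4

Rearrange: t^3 + 5t^2 + 12t + 32 = 0.
Possible rational roots are divisors of 32. Testing t = -4 gives 0, so (t + 4) is a factor.
Divide: t^3 + 5t^2 + 12t + 32 = (t + 4)(t^2 + t + 8).
The quadratic t^2 + t + 8 has discriminant -31 < 0, so no further real roots.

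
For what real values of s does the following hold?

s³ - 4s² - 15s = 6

Rearrange: s³ - 4s² - 15s - 6 = 0.
Possible rational roots are divisors of -6. Testing s = -2 gives 0, so (s + 2) is a factor.
Divide: s³ - 4s² - 15s - 6 = (s + 2)(s² - 6s - 3).
Apply the quadratic formula to s² - 6s - 3 = 0: s = (6 ± √48)/2, i.e. s ≈ 6.4641 or s ≈ -0.4641.

s = -2 or s = -0.4641 or s = 6.4641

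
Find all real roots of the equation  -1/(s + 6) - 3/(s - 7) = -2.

s = -5.5534 or s = 8.5534

Multiply both sides by (s + 6)(s - 7):
-(s - 7) - 3(s + 6) = -2(s + 6)(s - 7).
Expand and collect terms: -2s² + 6s + 95 = 0.
By the quadratic formula, s = (-6 ± √796) / -4, so s ≈ -5.5534 or s ≈ 8.5534.
Neither value makes a denominator zero (s ≠ -6, s ≠ 7), so both are valid.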